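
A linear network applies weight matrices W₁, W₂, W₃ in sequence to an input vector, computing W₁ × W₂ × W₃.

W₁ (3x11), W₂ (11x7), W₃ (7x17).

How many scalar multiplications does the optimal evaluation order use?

Order (W₁ × (W₂ × W₃)): (W₂ × W₃): 11×7 by 7×17 → 11×17, cost 11·7·17 = 1309; (W₁ × (W₂ × W₃)): 3×11 by 11×17 → 3×17, cost 3·11·17 = 561; cumulative 1870. Total 1870.
Order ((W₁ × W₂) × W₃): (W₁ × W₂): 3×11 by 11×7 → 3×7, cost 3·11·7 = 231; ((W₁ × W₂) × W₃): 3×7 by 7×17 → 3×17, cost 3·7·17 = 357; cumulative 588. Total 588.
Minimum: 588.

588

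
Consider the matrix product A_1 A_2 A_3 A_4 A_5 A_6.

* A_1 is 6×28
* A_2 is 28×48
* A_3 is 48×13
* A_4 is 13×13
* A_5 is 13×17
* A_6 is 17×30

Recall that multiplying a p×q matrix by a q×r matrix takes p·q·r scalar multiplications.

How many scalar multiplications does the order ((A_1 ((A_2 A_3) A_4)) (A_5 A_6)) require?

33358

(A_2 A_3): 28×48 by 48×13 → 28×13, cost 28·48·13 = 17472
((A_2 A_3) A_4): 28×13 by 13×13 → 28×13, cost 28·13·13 = 4732; cumulative 22204
(A_1 ((A_2 A_3) A_4)): 6×28 by 28×13 → 6×13, cost 6·28·13 = 2184; cumulative 24388
(A_5 A_6): 13×17 by 17×30 → 13×30, cost 13·17·30 = 6630
((A_1 ((A_2 A_3) A_4)) (A_5 A_6)): 6×13 by 13×30 → 6×30, cost 6·13·30 = 2340; cumulative 33358
Total: 33358 scalar multiplications.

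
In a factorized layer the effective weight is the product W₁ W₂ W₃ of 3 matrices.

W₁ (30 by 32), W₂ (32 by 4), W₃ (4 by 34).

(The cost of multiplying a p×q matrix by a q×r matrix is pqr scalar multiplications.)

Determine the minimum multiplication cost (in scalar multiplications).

7920

Order (W₁ (W₂ W₃)): (W₂ W₃): 32×4 by 4×34 → 32×34, cost 32·4·34 = 4352; (W₁ (W₂ W₃)): 30×32 by 32×34 → 30×34, cost 30·32·34 = 32640; cumulative 36992. Total 36992.
Order ((W₁ W₂) W₃): (W₁ W₂): 30×32 by 32×4 → 30×4, cost 30·32·4 = 3840; ((W₁ W₂) W₃): 30×4 by 4×34 → 30×34, cost 30·4·34 = 4080; cumulative 7920. Total 7920.
Minimum: 7920.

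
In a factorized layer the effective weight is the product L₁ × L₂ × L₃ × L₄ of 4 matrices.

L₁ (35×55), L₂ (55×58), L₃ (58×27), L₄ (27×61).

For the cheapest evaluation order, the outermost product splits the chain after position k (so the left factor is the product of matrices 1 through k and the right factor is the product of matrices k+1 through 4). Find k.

3

Adjacent pairs: L₁L₂ = 35·55·58 = 111650; L₂L₃ = 55·58·27 = 86130; L₃L₄ = 58·27·61 = 95526.
Length 3: L₁..L₃: k=1: 0+86130+35·55·27=138105; k=2: 111650+0+35·58·27=166460 → min 138105 | L₂..L₄: k=2: 0+95526+55·58·61=290116; k=3: 86130+0+55·27·61=176715 → min 176715.
Top-level splits: k=1: (L₁..L₁)·(L₂..L₄) → 0+176715+35·55·61 = 294140; k=2: (L₁..L₂)·(L₃..L₄) → 111650+95526+35·58·61 = 331006; k=3: (L₁..L₃)·(L₄..L₄) → 138105+0+35·27·61 = 195750.
Best split is after L₃, i.e. k = 3.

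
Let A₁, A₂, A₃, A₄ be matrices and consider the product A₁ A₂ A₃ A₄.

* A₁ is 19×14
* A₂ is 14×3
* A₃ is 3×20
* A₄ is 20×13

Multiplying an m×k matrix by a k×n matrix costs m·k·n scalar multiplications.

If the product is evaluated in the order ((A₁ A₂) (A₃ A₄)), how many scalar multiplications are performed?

2319

(A₁ A₂): 19×14 by 14×3 → 19×3, cost 19·14·3 = 798
(A₃ A₄): 3×20 by 20×13 → 3×13, cost 3·20·13 = 780
((A₁ A₂) (A₃ A₄)): 19×3 by 3×13 → 19×13, cost 19·3·13 = 741; cumulative 2319
Total: 2319 scalar multiplications.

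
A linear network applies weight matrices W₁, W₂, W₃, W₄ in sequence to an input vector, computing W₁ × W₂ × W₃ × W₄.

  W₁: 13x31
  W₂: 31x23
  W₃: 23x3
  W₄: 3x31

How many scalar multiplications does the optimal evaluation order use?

4557

Adjacent pairs: W₁W₂ = 13·31·23 = 9269; W₂W₃ = 31·23·3 = 2139; W₃W₄ = 23·3·31 = 2139.
Length 3: W₁..W₃: k=1: 0+2139+13·31·3=3348; k=2: 9269+0+13·23·3=10166 → min 3348 | W₂..W₄: k=2: 0+2139+31·23·31=24242; k=3: 2139+0+31·3·31=5022 → min 5022.
Length 4: W₁..W₄: k=1: 0+5022+13·31·31=17515; k=2: 9269+2139+13·23·31=20677; k=3: 3348+0+13·3·31=4557 → min 4557.
Optimal order: ((W₁ × (W₂ × W₃)) × W₄) with cost 4557.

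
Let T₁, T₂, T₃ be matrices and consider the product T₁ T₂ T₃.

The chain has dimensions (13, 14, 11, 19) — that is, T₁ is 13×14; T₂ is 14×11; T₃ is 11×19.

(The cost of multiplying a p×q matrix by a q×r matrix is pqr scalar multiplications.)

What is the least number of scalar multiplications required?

Order (T₁ (T₂ T₃)): (T₂ T₃): 14×11 by 11×19 → 14×19, cost 14·11·19 = 2926; (T₁ (T₂ T₃)): 13×14 by 14×19 → 13×19, cost 13·14·19 = 3458; cumulative 6384. Total 6384.
Order ((T₁ T₂) T₃): (T₁ T₂): 13×14 by 14×11 → 13×11, cost 13·14·11 = 2002; ((T₁ T₂) T₃): 13×11 by 11×19 → 13×19, cost 13·11·19 = 2717; cumulative 4719. Total 4719.
Minimum: 4719.

4719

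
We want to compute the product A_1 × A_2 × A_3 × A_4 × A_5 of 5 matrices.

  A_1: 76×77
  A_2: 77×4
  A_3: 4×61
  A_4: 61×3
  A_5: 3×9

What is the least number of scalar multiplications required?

21264

Adjacent pairs: A_1A_2 = 76·77·4 = 23408; A_2A_3 = 77·4·61 = 18788; A_3A_4 = 4·61·3 = 732; A_4A_5 = 61·3·9 = 1647.
Length 3: A_1..A_3: k=1: 0+18788+76·77·61=375760; k=2: 23408+0+76·4·61=41952 → min 41952 | A_2..A_4: k=2: 0+732+77·4·3=1656; k=3: 18788+0+77·61·3=32879 → min 1656 | A_3..A_5: k=3: 0+1647+4·61·9=3843; k=4: 732+0+4·3·9=840 → min 840.
Length 4: A_1..A_4: k=1: 0+1656+76·77·3=19212; k=2: 23408+732+76·4·3=25052; k=3: 41952+0+76·61·3=55860 → min 19212 | A_2..A_5: k=2: 0+840+77·4·9=3612; k=3: 18788+1647+77·61·9=62708; k=4: 1656+0+77·3·9=3735 → min 3612.
Length 5: A_1..A_5: k=1: 0+3612+76·77·9=56280; k=2: 23408+840+76·4·9=26984; k=3: 41952+1647+76·61·9=85323; k=4: 19212+0+76·3·9=21264 → min 21264.
Optimal order: ((A_1 × (A_2 × (A_3 × A_4))) × A_5) with cost 21264.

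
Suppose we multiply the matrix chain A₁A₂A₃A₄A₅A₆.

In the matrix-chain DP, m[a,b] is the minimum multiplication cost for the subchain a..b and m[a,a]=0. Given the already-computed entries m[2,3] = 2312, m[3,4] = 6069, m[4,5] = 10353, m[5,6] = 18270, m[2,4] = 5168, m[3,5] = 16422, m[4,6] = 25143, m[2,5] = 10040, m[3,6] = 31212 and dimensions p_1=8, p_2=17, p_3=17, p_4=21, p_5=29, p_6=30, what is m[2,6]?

m[2,6] = min over k∈[2,5] of m[2,k]+m[k+1,6]+p_{1}·p_k·p_{6}.
k=2: 0 + 31212 + 8·17·30 = 35292; k=3: 2312 + 25143 + 8·17·30 = 31535; k=4: 5168 + 18270 + 8·21·30 = 28478; k=5: 10040 + 0 + 8·29·30 = 17000.
Minimum: 17000 at k=5.

17000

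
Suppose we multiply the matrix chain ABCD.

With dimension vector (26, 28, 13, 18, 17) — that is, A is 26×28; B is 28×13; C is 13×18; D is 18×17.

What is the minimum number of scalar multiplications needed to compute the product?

Adjacent pairs: AB = 26·28·13 = 9464; BC = 28·13·18 = 6552; CD = 13·18·17 = 3978.
Length 3: A..C: k=1: 0+6552+26·28·18=19656; k=2: 9464+0+26·13·18=15548 → min 15548 | B..D: k=2: 0+3978+28·13·17=10166; k=3: 6552+0+28·18·17=15120 → min 10166.
Length 4: A..D: k=1: 0+10166+26·28·17=22542; k=2: 9464+3978+26·13·17=19188; k=3: 15548+0+26·18·17=23504 → min 19188.
Optimal order: ((AB)(CD)) with cost 19188.

19188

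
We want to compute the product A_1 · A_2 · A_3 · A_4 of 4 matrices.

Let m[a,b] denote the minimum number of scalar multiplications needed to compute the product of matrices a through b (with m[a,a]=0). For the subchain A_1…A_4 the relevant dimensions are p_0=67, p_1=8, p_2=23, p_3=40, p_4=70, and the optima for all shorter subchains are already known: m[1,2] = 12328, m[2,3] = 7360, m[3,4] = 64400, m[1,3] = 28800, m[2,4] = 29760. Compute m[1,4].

67280

m[1,4] = min over k∈[1,3] of m[1,k]+m[k+1,4]+p_{0}·p_k·p_{4}.
k=1: 0 + 29760 + 67·8·70 = 67280; k=2: 12328 + 64400 + 67·23·70 = 184598; k=3: 28800 + 0 + 67·40·70 = 216400.
Minimum: 67280 at k=1.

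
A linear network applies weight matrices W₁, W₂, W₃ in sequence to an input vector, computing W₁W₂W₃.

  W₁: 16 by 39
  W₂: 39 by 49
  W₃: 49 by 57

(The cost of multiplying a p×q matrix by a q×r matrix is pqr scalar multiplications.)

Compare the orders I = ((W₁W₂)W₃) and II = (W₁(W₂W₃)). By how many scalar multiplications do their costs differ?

Order I = ((W₁W₂)W₃): (W₁W₂): 16×39 by 39×49 → 16×49, cost 16·39·49 = 30576; ((W₁W₂)W₃): 16×49 by 49×57 → 16×57, cost 16·49·57 = 44688; cumulative 75264. Total 75264.
Order II = (W₁(W₂W₃)): (W₂W₃): 39×49 by 49×57 → 39×57, cost 39·49·57 = 108927; (W₁(W₂W₃)): 16×39 by 39×57 → 16×57, cost 16·39·57 = 35568; cumulative 144495. Total 144495.
Difference: |75264 − 144495| = 69231.

69231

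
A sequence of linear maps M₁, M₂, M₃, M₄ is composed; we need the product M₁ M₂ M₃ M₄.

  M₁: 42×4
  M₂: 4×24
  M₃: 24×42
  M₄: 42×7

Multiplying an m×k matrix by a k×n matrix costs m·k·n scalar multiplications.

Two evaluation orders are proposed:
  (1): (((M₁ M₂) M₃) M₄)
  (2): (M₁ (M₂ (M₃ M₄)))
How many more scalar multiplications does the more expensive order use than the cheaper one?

49812

Order (1) = (((M₁ M₂) M₃) M₄): (M₁ M₂): 42×4 by 4×24 → 42×24, cost 42·4·24 = 4032; ((M₁ M₂) M₃): 42×24 by 24×42 → 42×42, cost 42·24·42 = 42336; cumulative 46368; (((M₁ M₂) M₃) M₄): 42×42 by 42×7 → 42×7, cost 42·42·7 = 12348; cumulative 58716. Total 58716.
Order (2) = (M₁ (M₂ (M₃ M₄))): (M₃ M₄): 24×42 by 42×7 → 24×7, cost 24·42·7 = 7056; (M₂ (M₃ M₄)): 4×24 by 24×7 → 4×7, cost 4·24·7 = 672; cumulative 7728; (M₁ (M₂ (M₃ M₄))): 42×4 by 4×7 → 42×7, cost 42·4·7 = 1176; cumulative 8904. Total 8904.
Difference: |58716 − 8904| = 49812.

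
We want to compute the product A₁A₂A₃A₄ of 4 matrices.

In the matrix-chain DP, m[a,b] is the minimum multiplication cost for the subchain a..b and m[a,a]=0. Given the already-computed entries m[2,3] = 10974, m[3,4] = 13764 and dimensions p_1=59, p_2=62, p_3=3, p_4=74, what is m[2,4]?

24072

m[2,4] = min over k∈[2,3] of m[2,k]+m[k+1,4]+p_{1}·p_k·p_{4}.
k=2: 0 + 13764 + 59·62·74 = 284456; k=3: 10974 + 0 + 59·3·74 = 24072.
Minimum: 24072 at k=3.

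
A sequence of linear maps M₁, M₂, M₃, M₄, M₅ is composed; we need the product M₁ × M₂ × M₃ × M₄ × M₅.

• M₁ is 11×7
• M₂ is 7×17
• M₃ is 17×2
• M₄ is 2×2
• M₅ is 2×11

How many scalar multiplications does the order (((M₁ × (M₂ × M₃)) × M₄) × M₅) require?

678

(M₂ × M₃): 7×17 by 17×2 → 7×2, cost 7·17·2 = 238
(M₁ × (M₂ × M₃)): 11×7 by 7×2 → 11×2, cost 11·7·2 = 154; cumulative 392
((M₁ × (M₂ × M₃)) × M₄): 11×2 by 2×2 → 11×2, cost 11·2·2 = 44; cumulative 436
(((M₁ × (M₂ × M₃)) × M₄) × M₅): 11×2 by 2×11 → 11×11, cost 11·2·11 = 242; cumulative 678
Total: 678 scalar multiplications.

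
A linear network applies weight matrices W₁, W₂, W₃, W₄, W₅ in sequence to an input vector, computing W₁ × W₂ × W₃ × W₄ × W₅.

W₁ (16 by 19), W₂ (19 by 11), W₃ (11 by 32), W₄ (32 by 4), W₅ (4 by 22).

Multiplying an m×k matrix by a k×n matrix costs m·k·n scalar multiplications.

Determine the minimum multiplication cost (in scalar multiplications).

Adjacent pairs: W₁W₂ = 16·19·11 = 3344; W₂W₃ = 19·11·32 = 6688; W₃W₄ = 11·32·4 = 1408; W₄W₅ = 32·4·22 = 2816.
Length 3: W₁..W₃: k=1: 0+6688+16·19·32=16416; k=2: 3344+0+16·11·32=8976 → min 8976 | W₂..W₄: k=2: 0+1408+19·11·4=2244; k=3: 6688+0+19·32·4=9120 → min 2244 | W₃..W₅: k=3: 0+2816+11·32·22=10560; k=4: 1408+0+11·4·22=2376 → min 2376.
Length 4: W₁..W₄: k=1: 0+2244+16·19·4=3460; k=2: 3344+1408+16·11·4=5456; k=3: 8976+0+16·32·4=11024 → min 3460 | W₂..W₅: k=2: 0+2376+19·11·22=6974; k=3: 6688+2816+19·32·22=22880; k=4: 2244+0+19·4·22=3916 → min 3916.
Length 5: W₁..W₅: k=1: 0+3916+16·19·22=10604; k=2: 3344+2376+16·11·22=9592; k=3: 8976+2816+16·32·22=23056; k=4: 3460+0+16·4·22=4868 → min 4868.
Optimal order: ((W₁ × (W₂ × (W₃ × W₄))) × W₅) with cost 4868.

4868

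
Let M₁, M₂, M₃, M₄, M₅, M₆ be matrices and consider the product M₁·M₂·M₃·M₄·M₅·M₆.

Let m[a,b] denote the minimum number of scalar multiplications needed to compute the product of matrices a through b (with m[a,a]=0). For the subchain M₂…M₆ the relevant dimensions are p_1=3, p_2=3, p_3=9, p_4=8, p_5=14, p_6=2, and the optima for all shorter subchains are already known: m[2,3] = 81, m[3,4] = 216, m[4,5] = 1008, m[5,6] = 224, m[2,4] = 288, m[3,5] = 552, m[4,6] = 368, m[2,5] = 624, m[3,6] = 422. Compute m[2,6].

440

m[2,6] = min over k∈[2,5] of m[2,k]+m[k+1,6]+p_{1}·p_k·p_{6}.
k=2: 0 + 422 + 3·3·2 = 440; k=3: 81 + 368 + 3·9·2 = 503; k=4: 288 + 224 + 3·8·2 = 560; k=5: 624 + 0 + 3·14·2 = 708.
Minimum: 440 at k=2.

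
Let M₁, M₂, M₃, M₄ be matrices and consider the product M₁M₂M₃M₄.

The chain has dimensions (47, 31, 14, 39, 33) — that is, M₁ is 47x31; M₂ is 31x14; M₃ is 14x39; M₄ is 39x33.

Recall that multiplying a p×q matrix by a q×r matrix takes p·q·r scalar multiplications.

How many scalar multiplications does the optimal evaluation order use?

60130

Adjacent pairs: M₁M₂ = 47·31·14 = 20398; M₂M₃ = 31·14·39 = 16926; M₃M₄ = 14·39·33 = 18018.
Length 3: M₁..M₃: k=1: 0+16926+47·31·39=73749; k=2: 20398+0+47·14·39=46060 → min 46060 | M₂..M₄: k=2: 0+18018+31·14·33=32340; k=3: 16926+0+31·39·33=56823 → min 32340.
Length 4: M₁..M₄: k=1: 0+32340+47·31·33=80421; k=2: 20398+18018+47·14·33=60130; k=3: 46060+0+47·39·33=106549 → min 60130.
Optimal order: ((M₁M₂)(M₃M₄)) with cost 60130.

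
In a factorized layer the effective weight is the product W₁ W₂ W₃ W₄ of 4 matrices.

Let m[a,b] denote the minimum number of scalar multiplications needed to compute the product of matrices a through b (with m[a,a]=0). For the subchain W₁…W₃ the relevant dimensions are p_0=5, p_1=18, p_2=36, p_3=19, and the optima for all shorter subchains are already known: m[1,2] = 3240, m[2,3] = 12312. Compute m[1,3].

6660

m[1,3] = min over k∈[1,2] of m[1,k]+m[k+1,3]+p_{0}·p_k·p_{3}.
k=1: 0 + 12312 + 5·18·19 = 14022; k=2: 3240 + 0 + 5·36·19 = 6660.
Minimum: 6660 at k=2.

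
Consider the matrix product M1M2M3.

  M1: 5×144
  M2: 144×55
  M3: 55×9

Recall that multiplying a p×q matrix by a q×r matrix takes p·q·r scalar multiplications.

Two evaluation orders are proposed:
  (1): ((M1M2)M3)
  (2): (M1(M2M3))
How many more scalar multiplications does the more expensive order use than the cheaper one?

Order (1) = ((M1M2)M3): (M1M2): 5×144 by 144×55 → 5×55, cost 5·144·55 = 39600; ((M1M2)M3): 5×55 by 55×9 → 5×9, cost 5·55·9 = 2475; cumulative 42075. Total 42075.
Order (2) = (M1(M2M3)): (M2M3): 144×55 by 55×9 → 144×9, cost 144·55·9 = 71280; (M1(M2M3)): 5×144 by 144×9 → 5×9, cost 5·144·9 = 6480; cumulative 77760. Total 77760.
Difference: |42075 − 77760| = 35685.

35685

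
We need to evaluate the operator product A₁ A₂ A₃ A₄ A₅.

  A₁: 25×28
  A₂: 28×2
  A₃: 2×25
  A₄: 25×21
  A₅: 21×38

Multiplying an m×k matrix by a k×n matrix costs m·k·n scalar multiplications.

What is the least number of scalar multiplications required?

Adjacent pairs: A₁A₂ = 25·28·2 = 1400; A₂A₃ = 28·2·25 = 1400; A₃A₄ = 2·25·21 = 1050; A₄A₅ = 25·21·38 = 19950.
Length 3: A₁..A₃: k=1: 0+1400+25·28·25=18900; k=2: 1400+0+25·2·25=2650 → min 2650 | A₂..A₄: k=2: 0+1050+28·2·21=2226; k=3: 1400+0+28·25·21=16100 → min 2226 | A₃..A₅: k=3: 0+19950+2·25·38=21850; k=4: 1050+0+2·21·38=2646 → min 2646.
Length 4: A₁..A₄: k=1: 0+2226+25·28·21=16926; k=2: 1400+1050+25·2·21=3500; k=3: 2650+0+25·25·21=15775 → min 3500 | A₂..A₅: k=2: 0+2646+28·2·38=4774; k=3: 1400+19950+28·25·38=47950; k=4: 2226+0+28·21·38=24570 → min 4774.
Length 5: A₁..A₅: k=1: 0+4774+25·28·38=31374; k=2: 1400+2646+25·2·38=5946; k=3: 2650+19950+25·25·38=46350; k=4: 3500+0+25·21·38=23450 → min 5946.
Optimal order: ((A₁ A₂) ((A₃ A₄) A₅)) with cost 5946.

5946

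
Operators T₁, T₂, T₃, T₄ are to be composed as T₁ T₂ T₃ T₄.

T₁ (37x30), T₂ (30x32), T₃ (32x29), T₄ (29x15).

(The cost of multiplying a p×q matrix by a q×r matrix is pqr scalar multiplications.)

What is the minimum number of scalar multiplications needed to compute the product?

Adjacent pairs: T₁T₂ = 37·30·32 = 35520; T₂T₃ = 30·32·29 = 27840; T₃T₄ = 32·29·15 = 13920.
Length 3: T₁..T₃: k=1: 0+27840+37·30·29=60030; k=2: 35520+0+37·32·29=69856 → min 60030 | T₂..T₄: k=2: 0+13920+30·32·15=28320; k=3: 27840+0+30·29·15=40890 → min 28320.
Length 4: T₁..T₄: k=1: 0+28320+37·30·15=44970; k=2: 35520+13920+37·32·15=67200; k=3: 60030+0+37·29·15=76125 → min 44970.
Optimal order: (T₁ (T₂ (T₃ T₄))) with cost 44970.

44970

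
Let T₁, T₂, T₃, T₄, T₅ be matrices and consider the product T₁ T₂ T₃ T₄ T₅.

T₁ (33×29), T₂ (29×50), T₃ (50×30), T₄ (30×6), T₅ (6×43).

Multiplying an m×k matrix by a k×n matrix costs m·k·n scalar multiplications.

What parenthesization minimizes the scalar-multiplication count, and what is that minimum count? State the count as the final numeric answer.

31956

Adjacent pairs: T₁T₂ = 33·29·50 = 47850; T₂T₃ = 29·50·30 = 43500; T₃T₄ = 50·30·6 = 9000; T₄T₅ = 30·6·43 = 7740.
Length 3: T₁..T₃: k=1: 0+43500+33·29·30=72210; k=2: 47850+0+33·50·30=97350 → min 72210 | T₂..T₄: k=2: 0+9000+29·50·6=17700; k=3: 43500+0+29·30·6=48720 → min 17700 | T₃..T₅: k=3: 0+7740+50·30·43=72240; k=4: 9000+0+50·6·43=21900 → min 21900.
Length 4: T₁..T₄: k=1: 0+17700+33·29·6=23442; k=2: 47850+9000+33·50·6=66750; k=3: 72210+0+33·30·6=78150 → min 23442 | T₂..T₅: k=2: 0+21900+29·50·43=84250; k=3: 43500+7740+29·30·43=88650; k=4: 17700+0+29·6·43=25182 → min 25182.
Length 5: T₁..T₅: k=1: 0+25182+33·29·43=66333; k=2: 47850+21900+33·50·43=140700; k=3: 72210+7740+33·30·43=122520; k=4: 23442+0+33·6·43=31956 → min 31956.
Optimal parenthesization: ((T₁ (T₂ (T₃ T₄))) T₅) with cost 31956.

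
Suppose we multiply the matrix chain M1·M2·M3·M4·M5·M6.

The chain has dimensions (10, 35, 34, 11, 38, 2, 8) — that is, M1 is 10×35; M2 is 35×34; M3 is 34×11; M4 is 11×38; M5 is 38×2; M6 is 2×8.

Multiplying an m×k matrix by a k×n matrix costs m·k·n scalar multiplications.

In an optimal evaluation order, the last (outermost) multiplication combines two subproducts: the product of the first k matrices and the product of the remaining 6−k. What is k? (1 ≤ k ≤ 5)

Adjacent pairs: M1M2 = 10·35·34 = 11900; M2M3 = 35·34·11 = 13090; M3M4 = 34·11·38 = 14212; M4M5 = 11·38·2 = 836; M5M6 = 38·2·8 = 608.
Length 3: M1..M3: k=1: 0+13090+10·35·11=16940; k=2: 11900+0+10·34·11=15640 → min 15640 | M2..M4: k=2: 0+14212+35·34·38=59432; k=3: 13090+0+35·11·38=27720 → min 27720 | M3..M5: k=3: 0+836+34·11·2=1584; k=4: 14212+0+34·38·2=16796 → min 1584 | M4..M6: k=4: 0+608+11·38·8=3952; k=5: 836+0+11·2·8=1012 → min 1012.
Length 4: M1..M4: k=1: 0+27720+10·35·38=41020; k=2: 11900+14212+10·34·38=39032; k=3: 15640+0+10·11·38=19820 → min 19820 | M2..M5: k=2: 0+1584+35·34·2=3964; k=3: 13090+836+35·11·2=14696; k=4: 27720+0+35·38·2=30380 → min 3964 | M3..M6: k=3: 0+1012+34·11·8=4004; k=4: 14212+608+34·38·8=25156; k=5: 1584+0+34·2·8=2128 → min 2128.
Length 5: M1..M5: k=1: 0+3964+10·35·2=4664; k=2: 11900+1584+10·34·2=14164; k=3: 15640+836+10·11·2=16696; k=4: 19820+0+10·38·2=20580 → min 4664 | M2..M6: k=2: 0+2128+35·34·8=11648; k=3: 13090+1012+35·11·8=17182; k=4: 27720+608+35·38·8=38968; k=5: 3964+0+35·2·8=4524 → min 4524.
Top-level splits: k=1: (M1..M1)·(M2..M6) → 0+4524+10·35·8 = 7324; k=2: (M1..M2)·(M3..M6) → 11900+2128+10·34·8 = 16748; k=3: (M1..M3)·(M4..M6) → 15640+1012+10·11·8 = 17532; k=4: (M1..M4)·(M5..M6) → 19820+608+10·38·8 = 23468; k=5: (M1..M5)·(M6..M6) → 4664+0+10·2·8 = 4824.
Best split is after M5, i.e. k = 5.

5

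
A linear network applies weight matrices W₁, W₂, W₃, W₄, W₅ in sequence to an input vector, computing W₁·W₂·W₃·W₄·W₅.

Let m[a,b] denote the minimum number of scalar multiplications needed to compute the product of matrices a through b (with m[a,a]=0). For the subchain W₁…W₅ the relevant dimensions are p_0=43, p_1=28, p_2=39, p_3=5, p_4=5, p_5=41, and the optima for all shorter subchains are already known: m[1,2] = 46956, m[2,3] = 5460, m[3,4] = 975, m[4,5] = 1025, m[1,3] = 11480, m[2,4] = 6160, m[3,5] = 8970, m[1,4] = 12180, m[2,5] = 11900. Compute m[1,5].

m[1,5] = min over k∈[1,4] of m[1,k]+m[k+1,5]+p_{0}·p_k·p_{5}.
k=1: 0 + 11900 + 43·28·41 = 61264; k=2: 46956 + 8970 + 43·39·41 = 124683; k=3: 11480 + 1025 + 43·5·41 = 21320; k=4: 12180 + 0 + 43·5·41 = 20995.
Minimum: 20995 at k=4.

20995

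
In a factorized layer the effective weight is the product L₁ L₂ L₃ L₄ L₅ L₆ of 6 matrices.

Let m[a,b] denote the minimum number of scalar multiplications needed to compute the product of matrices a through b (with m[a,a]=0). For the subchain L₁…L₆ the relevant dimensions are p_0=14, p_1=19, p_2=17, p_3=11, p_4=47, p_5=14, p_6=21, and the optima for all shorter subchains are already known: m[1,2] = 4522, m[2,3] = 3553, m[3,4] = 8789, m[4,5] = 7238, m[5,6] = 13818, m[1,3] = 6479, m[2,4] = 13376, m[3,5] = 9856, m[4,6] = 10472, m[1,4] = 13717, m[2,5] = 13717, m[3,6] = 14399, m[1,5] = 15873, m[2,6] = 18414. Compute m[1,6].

m[1,6] = min over k∈[1,5] of m[1,k]+m[k+1,6]+p_{0}·p_k·p_{6}.
k=1: 0 + 18414 + 14·19·21 = 24000; k=2: 4522 + 14399 + 14·17·21 = 23919; k=3: 6479 + 10472 + 14·11·21 = 20185; k=4: 13717 + 13818 + 14·47·21 = 41353; k=5: 15873 + 0 + 14·14·21 = 19989.
Minimum: 19989 at k=5.

19989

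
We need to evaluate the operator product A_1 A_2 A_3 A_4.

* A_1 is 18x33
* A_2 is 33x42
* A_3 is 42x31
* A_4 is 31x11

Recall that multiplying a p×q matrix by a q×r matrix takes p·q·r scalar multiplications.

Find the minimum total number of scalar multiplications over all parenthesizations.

Adjacent pairs: A_1A_2 = 18·33·42 = 24948; A_2A_3 = 33·42·31 = 42966; A_3A_4 = 42·31·11 = 14322.
Length 3: A_1..A_3: k=1: 0+42966+18·33·31=61380; k=2: 24948+0+18·42·31=48384 → min 48384 | A_2..A_4: k=2: 0+14322+33·42·11=29568; k=3: 42966+0+33·31·11=54219 → min 29568.
Length 4: A_1..A_4: k=1: 0+29568+18·33·11=36102; k=2: 24948+14322+18·42·11=47586; k=3: 48384+0+18·31·11=54522 → min 36102.
Optimal order: (A_1 (A_2 (A_3 A_4))) with cost 36102.

36102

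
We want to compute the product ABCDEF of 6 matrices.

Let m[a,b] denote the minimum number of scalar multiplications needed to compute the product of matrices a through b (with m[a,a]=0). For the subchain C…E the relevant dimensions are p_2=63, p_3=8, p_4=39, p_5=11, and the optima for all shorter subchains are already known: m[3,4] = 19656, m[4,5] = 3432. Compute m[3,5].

8976

m[3,5] = min over k∈[3,4] of m[3,k]+m[k+1,5]+p_{2}·p_k·p_{5}.
k=3: 0 + 3432 + 63·8·11 = 8976; k=4: 19656 + 0 + 63·39·11 = 46683.
Minimum: 8976 at k=3.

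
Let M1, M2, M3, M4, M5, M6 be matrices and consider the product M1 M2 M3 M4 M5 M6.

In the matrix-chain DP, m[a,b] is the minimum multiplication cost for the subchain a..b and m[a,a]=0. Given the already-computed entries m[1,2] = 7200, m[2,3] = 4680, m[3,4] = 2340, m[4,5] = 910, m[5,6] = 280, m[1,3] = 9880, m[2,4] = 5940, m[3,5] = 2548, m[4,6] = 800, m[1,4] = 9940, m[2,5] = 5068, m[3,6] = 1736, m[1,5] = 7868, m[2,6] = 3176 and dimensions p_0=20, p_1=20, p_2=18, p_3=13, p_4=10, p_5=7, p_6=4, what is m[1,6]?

m[1,6] = min over k∈[1,5] of m[1,k]+m[k+1,6]+p_{0}·p_k·p_{6}.
k=1: 0 + 3176 + 20·20·4 = 4776; k=2: 7200 + 1736 + 20·18·4 = 10376; k=3: 9880 + 800 + 20·13·4 = 11720; k=4: 9940 + 280 + 20·10·4 = 11020; k=5: 7868 + 0 + 20·7·4 = 8428.
Minimum: 4776 at k=1.

4776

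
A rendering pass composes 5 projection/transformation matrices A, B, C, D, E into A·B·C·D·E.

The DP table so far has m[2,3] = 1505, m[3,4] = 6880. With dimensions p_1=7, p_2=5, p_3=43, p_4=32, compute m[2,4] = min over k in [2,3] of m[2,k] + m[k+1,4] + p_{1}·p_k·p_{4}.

8000

m[2,4] = min over k∈[2,3] of m[2,k]+m[k+1,4]+p_{1}·p_k·p_{4}.
k=2: 0 + 6880 + 7·5·32 = 8000; k=3: 1505 + 0 + 7·43·32 = 11137.
Minimum: 8000 at k=2.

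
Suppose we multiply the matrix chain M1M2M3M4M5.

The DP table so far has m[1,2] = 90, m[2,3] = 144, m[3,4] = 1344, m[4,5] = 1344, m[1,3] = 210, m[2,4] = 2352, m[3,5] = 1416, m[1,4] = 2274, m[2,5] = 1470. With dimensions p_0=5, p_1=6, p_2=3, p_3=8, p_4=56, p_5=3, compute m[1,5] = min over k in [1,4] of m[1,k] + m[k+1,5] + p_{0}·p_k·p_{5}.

m[1,5] = min over k∈[1,4] of m[1,k]+m[k+1,5]+p_{0}·p_k·p_{5}.
k=1: 0 + 1470 + 5·6·3 = 1560; k=2: 90 + 1416 + 5·3·3 = 1551; k=3: 210 + 1344 + 5·8·3 = 1674; k=4: 2274 + 0 + 5·56·3 = 3114.
Minimum: 1551 at k=2.

1551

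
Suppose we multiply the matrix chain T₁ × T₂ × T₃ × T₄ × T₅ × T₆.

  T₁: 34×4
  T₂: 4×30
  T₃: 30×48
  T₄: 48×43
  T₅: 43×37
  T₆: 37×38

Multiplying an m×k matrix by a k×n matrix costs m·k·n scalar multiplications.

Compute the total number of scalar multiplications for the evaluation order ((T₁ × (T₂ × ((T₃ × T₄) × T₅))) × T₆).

166926

(T₃ × T₄): 30×48 by 48×43 → 30×43, cost 30·48·43 = 61920
((T₃ × T₄) × T₅): 30×43 by 43×37 → 30×37, cost 30·43·37 = 47730; cumulative 109650
(T₂ × ((T₃ × T₄) × T₅)): 4×30 by 30×37 → 4×37, cost 4·30·37 = 4440; cumulative 114090
(T₁ × (T₂ × ((T₃ × T₄) × T₅))): 34×4 by 4×37 → 34×37, cost 34·4·37 = 5032; cumulative 119122
((T₁ × (T₂ × ((T₃ × T₄) × T₅))) × T₆): 34×37 by 37×38 → 34×38, cost 34·37·38 = 47804; cumulative 166926
Total: 166926 scalar multiplications.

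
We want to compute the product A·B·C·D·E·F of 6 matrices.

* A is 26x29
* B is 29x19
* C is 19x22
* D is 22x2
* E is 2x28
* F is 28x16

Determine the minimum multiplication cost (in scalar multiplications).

Adjacent pairs: AB = 26·29·19 = 14326; BC = 29·19·22 = 12122; CD = 19·22·2 = 836; DE = 22·2·28 = 1232; EF = 2·28·16 = 896.
Length 3: A..C: k=1: 0+12122+26·29·22=28710; k=2: 14326+0+26·19·22=25194 → min 25194 | B..D: k=2: 0+836+29·19·2=1938; k=3: 12122+0+29·22·2=13398 → min 1938 | C..E: k=3: 0+1232+19·22·28=12936; k=4: 836+0+19·2·28=1900 → min 1900 | D..F: k=4: 0+896+22·2·16=1600; k=5: 1232+0+22·28·16=11088 → min 1600.
Length 4: A..D: k=1: 0+1938+26·29·2=3446; k=2: 14326+836+26·19·2=16150; k=3: 25194+0+26·22·2=26338 → min 3446 | B..E: k=2: 0+1900+29·19·28=17328; k=3: 12122+1232+29·22·28=31218; k=4: 1938+0+29·2·28=3562 → min 3562 | C..F: k=3: 0+1600+19·22·16=8288; k=4: 836+896+19·2·16=2340; k=5: 1900+0+19·28·16=10412 → min 2340.
Length 5: A..E: k=1: 0+3562+26·29·28=24674; k=2: 14326+1900+26·19·28=30058; k=3: 25194+1232+26·22·28=42442; k=4: 3446+0+26·2·28=4902 → min 4902 | B..F: k=2: 0+2340+29·19·16=11156; k=3: 12122+1600+29·22·16=23930; k=4: 1938+896+29·2·16=3762; k=5: 3562+0+29·28·16=16554 → min 3762.
Length 6: A..F: k=1: 0+3762+26·29·16=15826; k=2: 14326+2340+26·19·16=24570; k=3: 25194+1600+26·22·16=35946; k=4: 3446+896+26·2·16=5174; k=5: 4902+0+26·28·16=16550 → min 5174.
Optimal order: ((A·(B·(C·D)))·(E·F)) with cost 5174.

5174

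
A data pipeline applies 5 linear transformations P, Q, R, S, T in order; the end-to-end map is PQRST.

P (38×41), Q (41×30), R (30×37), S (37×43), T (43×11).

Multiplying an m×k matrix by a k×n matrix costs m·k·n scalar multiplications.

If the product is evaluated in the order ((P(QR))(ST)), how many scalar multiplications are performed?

136123

(QR): 41×30 by 30×37 → 41×37, cost 41·30·37 = 45510
(P(QR)): 38×41 by 41×37 → 38×37, cost 38·41·37 = 57646; cumulative 103156
(ST): 37×43 by 43×11 → 37×11, cost 37·43·11 = 17501
((P(QR))(ST)): 38×37 by 37×11 → 38×11, cost 38·37·11 = 15466; cumulative 136123
Total: 136123 scalar multiplications.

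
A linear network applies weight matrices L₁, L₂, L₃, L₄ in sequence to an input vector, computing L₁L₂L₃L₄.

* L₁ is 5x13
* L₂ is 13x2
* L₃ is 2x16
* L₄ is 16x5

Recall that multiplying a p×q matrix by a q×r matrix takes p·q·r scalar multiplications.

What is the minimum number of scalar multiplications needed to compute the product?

340

Adjacent pairs: L₁L₂ = 5·13·2 = 130; L₂L₃ = 13·2·16 = 416; L₃L₄ = 2·16·5 = 160.
Length 3: L₁..L₃: k=1: 0+416+5·13·16=1456; k=2: 130+0+5·2·16=290 → min 290 | L₂..L₄: k=2: 0+160+13·2·5=290; k=3: 416+0+13·16·5=1456 → min 290.
Length 4: L₁..L₄: k=1: 0+290+5·13·5=615; k=2: 130+160+5·2·5=340; k=3: 290+0+5·16·5=690 → min 340.
Optimal order: ((L₁L₂)(L₃L₄)) with cost 340.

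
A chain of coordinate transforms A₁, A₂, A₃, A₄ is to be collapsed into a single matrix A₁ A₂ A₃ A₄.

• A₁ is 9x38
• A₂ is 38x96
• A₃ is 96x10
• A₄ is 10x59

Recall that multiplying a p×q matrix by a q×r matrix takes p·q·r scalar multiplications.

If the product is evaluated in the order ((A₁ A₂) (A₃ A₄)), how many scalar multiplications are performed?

140448

(A₁ A₂): 9×38 by 38×96 → 9×96, cost 9·38·96 = 32832
(A₃ A₄): 96×10 by 10×59 → 96×59, cost 96·10·59 = 56640
((A₁ A₂) (A₃ A₄)): 9×96 by 96×59 → 9×59, cost 9·96·59 = 50976; cumulative 140448
Total: 140448 scalar multiplications.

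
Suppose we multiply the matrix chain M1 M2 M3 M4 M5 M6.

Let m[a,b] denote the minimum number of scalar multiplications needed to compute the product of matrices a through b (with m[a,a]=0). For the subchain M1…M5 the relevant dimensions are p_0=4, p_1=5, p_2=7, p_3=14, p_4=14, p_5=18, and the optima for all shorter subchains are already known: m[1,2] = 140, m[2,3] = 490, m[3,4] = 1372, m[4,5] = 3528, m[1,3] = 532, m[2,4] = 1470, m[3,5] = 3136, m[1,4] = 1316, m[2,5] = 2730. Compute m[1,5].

2324

m[1,5] = min over k∈[1,4] of m[1,k]+m[k+1,5]+p_{0}·p_k·p_{5}.
k=1: 0 + 2730 + 4·5·18 = 3090; k=2: 140 + 3136 + 4·7·18 = 3780; k=3: 532 + 3528 + 4·14·18 = 5068; k=4: 1316 + 0 + 4·14·18 = 2324.
Minimum: 2324 at k=4.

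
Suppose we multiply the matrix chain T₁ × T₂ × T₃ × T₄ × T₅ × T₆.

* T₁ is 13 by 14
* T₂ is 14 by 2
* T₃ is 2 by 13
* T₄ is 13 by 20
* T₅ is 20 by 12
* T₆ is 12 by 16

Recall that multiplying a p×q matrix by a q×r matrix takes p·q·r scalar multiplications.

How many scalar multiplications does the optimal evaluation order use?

Adjacent pairs: T₁T₂ = 13·14·2 = 364; T₂T₃ = 14·2·13 = 364; T₃T₄ = 2·13·20 = 520; T₄T₅ = 13·20·12 = 3120; T₅T₆ = 20·12·16 = 3840.
Length 3: T₁..T₃: k=1: 0+364+13·14·13=2730; k=2: 364+0+13·2·13=702 → min 702 | T₂..T₄: k=2: 0+520+14·2·20=1080; k=3: 364+0+14·13·20=4004 → min 1080 | T₃..T₅: k=3: 0+3120+2·13·12=3432; k=4: 520+0+2·20·12=1000 → min 1000 | T₄..T₆: k=4: 0+3840+13·20·16=8000; k=5: 3120+0+13·12·16=5616 → min 5616.
Length 4: T₁..T₄: k=1: 0+1080+13·14·20=4720; k=2: 364+520+13·2·20=1404; k=3: 702+0+13·13·20=4082 → min 1404 | T₂..T₅: k=2: 0+1000+14·2·12=1336; k=3: 364+3120+14·13·12=5668; k=4: 1080+0+14·20·12=4440 → min 1336 | T₃..T₆: k=3: 0+5616+2·13·16=6032; k=4: 520+3840+2·20·16=5000; k=5: 1000+0+2·12·16=1384 → min 1384.
Length 5: T₁..T₅: k=1: 0+1336+13·14·12=3520; k=2: 364+1000+13·2·12=1676; k=3: 702+3120+13·13·12=5850; k=4: 1404+0+13·20·12=4524 → min 1676 | T₂..T₆: k=2: 0+1384+14·2·16=1832; k=3: 364+5616+14·13·16=8892; k=4: 1080+3840+14·20·16=9400; k=5: 1336+0+14·12·16=4024 → min 1832.
Length 6: T₁..T₆: k=1: 0+1832+13·14·16=4744; k=2: 364+1384+13·2·16=2164; k=3: 702+5616+13·13·16=9022; k=4: 1404+3840+13·20·16=9404; k=5: 1676+0+13·12·16=4172 → min 2164.
Optimal order: ((T₁ × T₂) × (((T₃ × T₄) × T₅) × T₆)) with cost 2164.

2164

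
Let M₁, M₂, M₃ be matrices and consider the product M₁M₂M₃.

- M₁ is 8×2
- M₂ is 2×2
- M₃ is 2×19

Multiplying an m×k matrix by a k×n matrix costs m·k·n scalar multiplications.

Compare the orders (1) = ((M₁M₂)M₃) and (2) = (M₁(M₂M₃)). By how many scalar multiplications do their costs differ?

44

Order (1) = ((M₁M₂)M₃): (M₁M₂): 8×2 by 2×2 → 8×2, cost 8·2·2 = 32; ((M₁M₂)M₃): 8×2 by 2×19 → 8×19, cost 8·2·19 = 304; cumulative 336. Total 336.
Order (2) = (M₁(M₂M₃)): (M₂M₃): 2×2 by 2×19 → 2×19, cost 2·2·19 = 76; (M₁(M₂M₃)): 8×2 by 2×19 → 8×19, cost 8·2·19 = 304; cumulative 380. Total 380.
Difference: |336 − 380| = 44.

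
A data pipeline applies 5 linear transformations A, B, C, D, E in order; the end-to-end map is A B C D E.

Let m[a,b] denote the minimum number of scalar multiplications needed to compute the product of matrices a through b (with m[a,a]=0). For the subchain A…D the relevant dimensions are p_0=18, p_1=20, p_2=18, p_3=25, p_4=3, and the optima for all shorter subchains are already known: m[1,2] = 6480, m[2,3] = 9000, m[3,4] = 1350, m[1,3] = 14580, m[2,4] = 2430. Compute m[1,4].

3510

m[1,4] = min over k∈[1,3] of m[1,k]+m[k+1,4]+p_{0}·p_k·p_{4}.
k=1: 0 + 2430 + 18·20·3 = 3510; k=2: 6480 + 1350 + 18·18·3 = 8802; k=3: 14580 + 0 + 18·25·3 = 15930.
Minimum: 3510 at k=1.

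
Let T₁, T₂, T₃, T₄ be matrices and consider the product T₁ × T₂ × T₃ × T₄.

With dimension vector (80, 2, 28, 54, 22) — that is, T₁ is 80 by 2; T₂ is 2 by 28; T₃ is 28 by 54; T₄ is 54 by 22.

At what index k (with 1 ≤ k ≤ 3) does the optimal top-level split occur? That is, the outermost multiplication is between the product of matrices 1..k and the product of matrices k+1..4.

1

Adjacent pairs: T₁T₂ = 80·2·28 = 4480; T₂T₃ = 2·28·54 = 3024; T₃T₄ = 28·54·22 = 33264.
Length 3: T₁..T₃: k=1: 0+3024+80·2·54=11664; k=2: 4480+0+80·28·54=125440 → min 11664 | T₂..T₄: k=2: 0+33264+2·28·22=34496; k=3: 3024+0+2·54·22=5400 → min 5400.
Top-level splits: k=1: (T₁..T₁)·(T₂..T₄) → 0+5400+80·2·22 = 8920; k=2: (T₁..T₂)·(T₃..T₄) → 4480+33264+80·28·22 = 87024; k=3: (T₁..T₃)·(T₄..T₄) → 11664+0+80·54·22 = 106704.
Best split is after T₁, i.e. k = 1.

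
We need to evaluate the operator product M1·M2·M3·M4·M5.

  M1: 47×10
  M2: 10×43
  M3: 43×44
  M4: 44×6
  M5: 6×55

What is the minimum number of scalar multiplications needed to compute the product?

32262

Adjacent pairs: M1M2 = 47·10·43 = 20210; M2M3 = 10·43·44 = 18920; M3M4 = 43·44·6 = 11352; M4M5 = 44·6·55 = 14520.
Length 3: M1..M3: k=1: 0+18920+47·10·44=39600; k=2: 20210+0+47·43·44=109134 → min 39600 | M2..M4: k=2: 0+11352+10·43·6=13932; k=3: 18920+0+10·44·6=21560 → min 13932 | M3..M5: k=3: 0+14520+43·44·55=118580; k=4: 11352+0+43·6·55=25542 → min 25542.
Length 4: M1..M4: k=1: 0+13932+47·10·6=16752; k=2: 20210+11352+47·43·6=43688; k=3: 39600+0+47·44·6=52008 → min 16752 | M2..M5: k=2: 0+25542+10·43·55=49192; k=3: 18920+14520+10·44·55=57640; k=4: 13932+0+10·6·55=17232 → min 17232.
Length 5: M1..M5: k=1: 0+17232+47·10·55=43082; k=2: 20210+25542+47·43·55=156907; k=3: 39600+14520+47·44·55=167860; k=4: 16752+0+47·6·55=32262 → min 32262.
Optimal order: ((M1·(M2·(M3·M4)))·M5) with cost 32262.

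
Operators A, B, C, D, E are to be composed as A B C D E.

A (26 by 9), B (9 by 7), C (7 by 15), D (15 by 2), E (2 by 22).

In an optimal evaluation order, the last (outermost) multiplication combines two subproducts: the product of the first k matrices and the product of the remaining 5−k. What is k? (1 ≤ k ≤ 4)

4

Adjacent pairs: AB = 26·9·7 = 1638; BC = 9·7·15 = 945; CD = 7·15·2 = 210; DE = 15·2·22 = 660.
Length 3: A..C: k=1: 0+945+26·9·15=4455; k=2: 1638+0+26·7·15=4368 → min 4368 | B..D: k=2: 0+210+9·7·2=336; k=3: 945+0+9·15·2=1215 → min 336 | C..E: k=3: 0+660+7·15·22=2970; k=4: 210+0+7·2·22=518 → min 518.
Length 4: A..D: k=1: 0+336+26·9·2=804; k=2: 1638+210+26·7·2=2212; k=3: 4368+0+26·15·2=5148 → min 804 | B..E: k=2: 0+518+9·7·22=1904; k=3: 945+660+9·15·22=4575; k=4: 336+0+9·2·22=732 → min 732.
Top-level splits: k=1: (A..A)·(B..E) → 0+732+26·9·22 = 5880; k=2: (A..B)·(C..E) → 1638+518+26·7·22 = 6160; k=3: (A..C)·(D..E) → 4368+660+26·15·22 = 13608; k=4: (A..D)·(E..E) → 804+0+26·2·22 = 1948.
Best split is after D, i.e. k = 4.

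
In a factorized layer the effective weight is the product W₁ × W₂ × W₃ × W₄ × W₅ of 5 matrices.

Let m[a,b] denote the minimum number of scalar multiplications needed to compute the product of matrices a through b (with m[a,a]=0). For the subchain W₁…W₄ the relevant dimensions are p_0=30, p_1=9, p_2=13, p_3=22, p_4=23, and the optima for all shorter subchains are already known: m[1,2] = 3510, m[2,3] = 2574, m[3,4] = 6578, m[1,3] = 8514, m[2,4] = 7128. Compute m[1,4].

m[1,4] = min over k∈[1,3] of m[1,k]+m[k+1,4]+p_{0}·p_k·p_{4}.
k=1: 0 + 7128 + 30·9·23 = 13338; k=2: 3510 + 6578 + 30·13·23 = 19058; k=3: 8514 + 0 + 30·22·23 = 23694.
Minimum: 13338 at k=1.

13338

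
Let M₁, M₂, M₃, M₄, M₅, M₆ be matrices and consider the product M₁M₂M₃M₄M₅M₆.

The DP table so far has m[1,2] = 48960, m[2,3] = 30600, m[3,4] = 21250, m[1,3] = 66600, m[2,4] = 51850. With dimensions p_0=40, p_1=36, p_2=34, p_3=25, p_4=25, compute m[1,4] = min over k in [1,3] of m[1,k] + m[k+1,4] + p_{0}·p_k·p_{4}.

m[1,4] = min over k∈[1,3] of m[1,k]+m[k+1,4]+p_{0}·p_k·p_{4}.
k=1: 0 + 51850 + 40·36·25 = 87850; k=2: 48960 + 21250 + 40·34·25 = 104210; k=3: 66600 + 0 + 40·25·25 = 91600.
Minimum: 87850 at k=1.

87850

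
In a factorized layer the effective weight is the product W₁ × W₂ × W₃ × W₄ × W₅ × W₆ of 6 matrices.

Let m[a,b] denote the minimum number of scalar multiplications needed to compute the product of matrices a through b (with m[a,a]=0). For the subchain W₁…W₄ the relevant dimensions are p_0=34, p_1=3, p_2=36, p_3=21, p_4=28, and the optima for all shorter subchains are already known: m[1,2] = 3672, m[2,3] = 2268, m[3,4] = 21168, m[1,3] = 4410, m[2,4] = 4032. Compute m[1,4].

m[1,4] = min over k∈[1,3] of m[1,k]+m[k+1,4]+p_{0}·p_k·p_{4}.
k=1: 0 + 4032 + 34·3·28 = 6888; k=2: 3672 + 21168 + 34·36·28 = 59112; k=3: 4410 + 0 + 34·21·28 = 24402.
Minimum: 6888 at k=1.

6888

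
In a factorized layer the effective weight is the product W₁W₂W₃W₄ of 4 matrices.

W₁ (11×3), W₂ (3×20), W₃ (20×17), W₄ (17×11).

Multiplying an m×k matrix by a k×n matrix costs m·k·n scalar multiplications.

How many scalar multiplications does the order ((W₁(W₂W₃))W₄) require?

(W₂W₃): 3×20 by 20×17 → 3×17, cost 3·20·17 = 1020
(W₁(W₂W₃)): 11×3 by 3×17 → 11×17, cost 11·3·17 = 561; cumulative 1581
((W₁(W₂W₃))W₄): 11×17 by 17×11 → 11×11, cost 11·17·11 = 2057; cumulative 3638
Total: 3638 scalar multiplications.

3638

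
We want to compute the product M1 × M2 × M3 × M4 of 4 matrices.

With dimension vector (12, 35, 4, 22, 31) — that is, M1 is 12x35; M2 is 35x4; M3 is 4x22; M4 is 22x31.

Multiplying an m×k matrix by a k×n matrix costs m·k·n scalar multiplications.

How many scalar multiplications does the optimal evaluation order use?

5896

Adjacent pairs: M1M2 = 12·35·4 = 1680; M2M3 = 35·4·22 = 3080; M3M4 = 4·22·31 = 2728.
Length 3: M1..M3: k=1: 0+3080+12·35·22=12320; k=2: 1680+0+12·4·22=2736 → min 2736 | M2..M4: k=2: 0+2728+35·4·31=7068; k=3: 3080+0+35·22·31=26950 → min 7068.
Length 4: M1..M4: k=1: 0+7068+12·35·31=20088; k=2: 1680+2728+12·4·31=5896; k=3: 2736+0+12·22·31=10920 → min 5896.
Optimal order: ((M1 × M2) × (M3 × M4)) with cost 5896.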